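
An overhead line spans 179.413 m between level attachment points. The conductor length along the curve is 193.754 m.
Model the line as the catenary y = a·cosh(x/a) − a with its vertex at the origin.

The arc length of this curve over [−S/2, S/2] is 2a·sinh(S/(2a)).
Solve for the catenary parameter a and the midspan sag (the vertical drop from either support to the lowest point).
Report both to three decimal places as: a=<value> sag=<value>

a=131.060 sag=31.918

seed: a₀ = √(S³/(24(L−S))) = √(179.413³/(24·14.341)) = 129.534521
iter 1: u=0.692530  f(a)=+3.478e-01  f'(a)=-2.322e-01  a ← 129.534521 − (+3.478e-01/-2.322e-01) = 131.032405
iter 2: u=0.684613  f(a)=+6.126e-03  f'(a)=-2.241e-01  a ← 131.032405 − (+6.126e-03/-2.241e-01) = 131.059739
iter 3: u=0.684470  f(a)=+1.975e-06  f'(a)=-2.240e-01  a ← 131.059739 − (+1.975e-06/-2.240e-01) = 131.059747
iter 4: u=0.684470  f(a)=+2.274e-13  f'(a)=-2.240e-01  a ← 131.059747 − (+2.274e-13/-2.240e-01) = 131.059747
converged: |Δa| < 1e-12 after 4 iterations
sag = a·(cosh(S/(2a)) − 1) = 131.059747·(cosh(0.684470) − 1) = 31.918197
T_max/T_min = cosh(S/(2a)) = 1.243539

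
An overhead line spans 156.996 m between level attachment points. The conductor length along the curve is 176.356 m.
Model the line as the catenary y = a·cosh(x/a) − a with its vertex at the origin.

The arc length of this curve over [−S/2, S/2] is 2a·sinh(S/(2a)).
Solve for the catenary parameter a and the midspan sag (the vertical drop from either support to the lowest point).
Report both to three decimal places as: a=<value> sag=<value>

a=92.901 sag=35.185

seed: a₀ = √(S³/(24(L−S))) = √(156.996³/(24·19.360)) = 91.258764
iter 1: u=0.860169  f(a)=+7.290e-01  f'(a)=-4.565e-01  a ← 91.258764 − (+7.290e-01/-4.565e-01) = 92.855540
iter 2: u=0.845378  f(a)=+1.957e-02  f'(a)=-4.323e-01  a ← 92.855540 − (+1.957e-02/-4.323e-01) = 92.900815
iter 3: u=0.844966  f(a)=+1.497e-05  f'(a)=-4.316e-01  a ← 92.900815 − (+1.497e-05/-4.316e-01) = 92.900849
iter 4: u=0.844965  f(a)=+8.754e-12  f'(a)=-4.316e-01  a ← 92.900849 − (+8.754e-12/-4.316e-01) = 92.900849
converged: |Δa| < 1e-12 after 4 iterations
sag = a·(cosh(S/(2a)) − 1) = 92.900849·(cosh(0.844965) − 1) = 35.184776
T_max/T_min = cosh(S/(2a)) = 1.378735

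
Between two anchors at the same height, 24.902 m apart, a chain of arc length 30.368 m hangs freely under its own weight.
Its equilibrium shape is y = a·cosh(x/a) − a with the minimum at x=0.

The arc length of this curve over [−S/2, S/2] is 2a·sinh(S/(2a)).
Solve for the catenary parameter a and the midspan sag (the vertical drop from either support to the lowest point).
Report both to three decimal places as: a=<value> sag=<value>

seed: a₀ = √(S³/(24(L−S))) = √(24.902³/(24·5.466)) = 10.849530
iter 1: u=1.147607  f(a)=+3.714e-01  f'(a)=-1.147e+00  a ← 10.849530 − (+3.714e-01/-1.147e+00) = 11.173444
iter 2: u=1.114339  f(a)=+1.728e-02  f'(a)=-1.042e+00  a ← 11.173444 − (+1.728e-02/-1.042e+00) = 11.190027
iter 3: u=1.112687  f(a)=+4.146e-05  f'(a)=-1.037e+00  a ← 11.190027 − (+4.146e-05/-1.037e+00) = 11.190067
iter 4: u=1.112683  f(a)=+2.399e-10  f'(a)=-1.037e+00  a ← 11.190067 − (+2.399e-10/-1.037e+00) = 11.190067
iter 5: u=1.112683  f(a)=-3.553e-15  f'(a)=-1.037e+00  a ← 11.190067 − (-3.553e-15/-1.037e+00) = 11.190067
converged: |Δa| < 1e-12 after 5 iterations
sag = a·(cosh(S/(2a)) − 1) = 11.190067·(cosh(1.112683) − 1) = 7.671838
T_max/T_min = cosh(S/(2a)) = 1.685594

a=11.190 sag=7.672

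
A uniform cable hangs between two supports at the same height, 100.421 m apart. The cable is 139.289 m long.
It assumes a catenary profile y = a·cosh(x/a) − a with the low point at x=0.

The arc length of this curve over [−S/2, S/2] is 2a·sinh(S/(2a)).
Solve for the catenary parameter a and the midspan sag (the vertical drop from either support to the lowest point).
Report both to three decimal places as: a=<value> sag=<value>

seed: a₀ = √(S³/(24(L−S))) = √(100.421³/(24·38.868)) = 32.948458
iter 1: u=1.523910  f(a)=+4.771e+00  f'(a)=-2.955e+00  a ← 32.948458 − (+4.771e+00/-2.955e+00) = 34.563163
iter 2: u=1.452717  f(a)=+3.731e-01  f'(a)=-2.509e+00  a ← 34.563163 − (+3.731e-01/-2.509e+00) = 34.711883
iter 3: u=1.446493  f(a)=+2.711e-03  f'(a)=-2.473e+00  a ← 34.711883 − (+2.711e-03/-2.473e+00) = 34.712979
iter 4: u=1.446447  f(a)=+1.453e-07  f'(a)=-2.472e+00  a ← 34.712979 − (+1.453e-07/-2.472e+00) = 34.712979
iter 5: u=1.446447  f(a)=+0.000e+00  f'(a)=-2.472e+00  a ← 34.712979 − (+0.000e+00/-2.472e+00) = 34.712979
converged: |Δa| < 1e-12 after 5 iterations
sag = a·(cosh(S/(2a)) − 1) = 34.712979·(cosh(1.446447) − 1) = 43.103133
T_max/T_min = cosh(S/(2a)) = 2.241701

a=34.713 sag=43.103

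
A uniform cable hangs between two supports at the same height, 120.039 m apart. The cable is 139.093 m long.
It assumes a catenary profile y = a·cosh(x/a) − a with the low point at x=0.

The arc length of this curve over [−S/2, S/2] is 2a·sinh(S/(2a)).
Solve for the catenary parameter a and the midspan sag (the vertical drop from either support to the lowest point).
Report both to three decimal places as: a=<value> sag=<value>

seed: a₀ = √(S³/(24(L−S))) = √(120.039³/(24·19.054)) = 61.501379
iter 1: u=0.975905  f(a)=+9.282e-01  f'(a)=-6.807e-01  a ← 61.501379 − (+9.282e-01/-6.807e-01) = 62.864995
iter 2: u=0.954736  f(a)=+3.177e-02  f'(a)=-6.348e-01  a ← 62.864995 − (+3.177e-02/-6.348e-01) = 62.915038
iter 3: u=0.953977  f(a)=+4.013e-05  f'(a)=-6.332e-01  a ← 62.915038 − (+4.013e-05/-6.332e-01) = 62.915101
iter 4: u=0.953976  f(a)=+6.423e-11  f'(a)=-6.332e-01  a ← 62.915101 − (+6.423e-11/-6.332e-01) = 62.915101
iter 5: u=0.953976  f(a)=+0.000e+00  f'(a)=-6.332e-01  a ← 62.915101 − (+0.000e+00/-6.332e-01) = 62.915101
converged: |Δa| < 1e-12 after 5 iterations
sag = a·(cosh(S/(2a)) − 1) = 62.915101·(cosh(0.953976) − 1) = 30.866697
T_max/T_min = cosh(S/(2a)) = 1.490609

a=62.915 sag=30.867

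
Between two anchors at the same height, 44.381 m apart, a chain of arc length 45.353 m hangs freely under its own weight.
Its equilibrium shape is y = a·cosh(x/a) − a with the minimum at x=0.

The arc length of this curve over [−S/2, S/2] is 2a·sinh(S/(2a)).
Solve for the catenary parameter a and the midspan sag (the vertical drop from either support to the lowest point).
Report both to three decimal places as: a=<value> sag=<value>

seed: a₀ = √(S³/(24(L−S))) = √(44.381³/(24·0.972)) = 61.214862
iter 1: u=0.362502  f(a)=+6.406e-03  f'(a)=-3.218e-02  a ← 61.214862 − (+6.406e-03/-3.218e-02) = 61.413966
iter 2: u=0.361327  f(a)=+3.139e-05  f'(a)=-3.186e-02  a ← 61.413966 − (+3.139e-05/-3.186e-02) = 61.414951
iter 3: u=0.361321  f(a)=+7.619e-10  f'(a)=-3.186e-02  a ← 61.414951 − (+7.619e-10/-3.186e-02) = 61.414951
iter 4: u=0.361321  f(a)=+7.105e-15  f'(a)=-3.186e-02  a ← 61.414951 − (+7.105e-15/-3.186e-02) = 61.414951
converged: |Δa| < 1e-12 after 4 iterations
sag = a·(cosh(S/(2a)) − 1) = 61.414951·(cosh(0.361321) − 1) = 4.052750
T_max/T_min = cosh(S/(2a)) = 1.065990

a=61.415 sag=4.053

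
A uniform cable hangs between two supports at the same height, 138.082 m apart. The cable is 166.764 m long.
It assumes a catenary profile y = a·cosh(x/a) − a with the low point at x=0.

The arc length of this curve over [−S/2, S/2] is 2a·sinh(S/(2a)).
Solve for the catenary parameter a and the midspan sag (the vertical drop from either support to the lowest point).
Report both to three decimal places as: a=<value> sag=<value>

seed: a₀ = √(S³/(24(L−S))) = √(138.082³/(24·28.682)) = 61.843672
iter 1: u=1.116379  f(a)=+1.841e+00  f'(a)=-1.048e+00  a ← 61.843672 − (+1.841e+00/-1.048e+00) = 63.599900
iter 2: u=1.085552  f(a)=+8.135e-02  f'(a)=-9.576e-01  a ← 63.599900 − (+8.135e-02/-9.576e-01) = 63.684844
iter 3: u=1.084104  f(a)=+1.750e-04  f'(a)=-9.535e-01  a ← 63.684844 − (+1.750e-04/-9.535e-01) = 63.685028
iter 4: u=1.084101  f(a)=+8.141e-10  f'(a)=-9.535e-01  a ← 63.685028 − (+8.141e-10/-9.535e-01) = 63.685028
iter 5: u=1.084101  f(a)=+2.842e-14  f'(a)=-9.535e-01  a ← 63.685028 − (+2.842e-14/-9.535e-01) = 63.685028
converged: |Δa| < 1e-12 after 5 iterations
sag = a·(cosh(S/(2a)) − 1) = 63.685028·(cosh(1.084101) − 1) = 41.235612
T_max/T_min = cosh(S/(2a)) = 1.647493

a=63.685 sag=41.236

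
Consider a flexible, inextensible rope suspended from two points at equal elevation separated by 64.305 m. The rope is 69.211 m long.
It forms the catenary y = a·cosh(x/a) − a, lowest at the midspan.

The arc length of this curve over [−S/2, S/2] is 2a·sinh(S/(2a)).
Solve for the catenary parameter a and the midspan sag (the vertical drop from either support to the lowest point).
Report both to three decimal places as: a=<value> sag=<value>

a=48.057 sag=11.163

seed: a₀ = √(S³/(24(L−S))) = √(64.305³/(24·4.906)) = 47.522329
iter 1: u=0.676577  f(a)=+1.135e-01  f'(a)=-2.161e-01  a ← 47.522329 − (+1.135e-01/-2.161e-01) = 48.047690
iter 2: u=0.669179  f(a)=+1.910e-03  f'(a)=-2.089e-01  a ← 48.047690 − (+1.910e-03/-2.089e-01) = 48.056835
iter 3: u=0.669052  f(a)=+5.612e-07  f'(a)=-2.087e-01  a ← 48.056835 − (+5.612e-07/-2.087e-01) = 48.056837
iter 4: u=0.669052  f(a)=+4.263e-14  f'(a)=-2.087e-01  a ← 48.056837 − (+4.263e-14/-2.087e-01) = 48.056837
converged: |Δa| < 1e-12 after 4 iterations
sag = a·(cosh(S/(2a)) − 1) = 48.056837·(cosh(0.669052) − 1) = 11.163094
T_max/T_min = cosh(S/(2a)) = 1.232289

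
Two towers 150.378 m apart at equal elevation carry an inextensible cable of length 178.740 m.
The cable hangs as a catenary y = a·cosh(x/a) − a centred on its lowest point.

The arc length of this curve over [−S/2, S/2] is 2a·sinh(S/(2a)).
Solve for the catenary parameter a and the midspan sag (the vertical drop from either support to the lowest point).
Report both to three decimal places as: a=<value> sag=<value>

a=72.599 sag=42.543

seed: a₀ = √(S³/(24(L−S))) = √(150.378³/(24·28.362)) = 70.680955
iter 1: u=1.063780  f(a)=+1.649e+00  f'(a)=-8.971e-01  a ← 70.680955 − (+1.649e+00/-8.971e-01) = 72.518748
iter 2: u=1.036822  f(a)=+6.649e-02  f'(a)=-8.261e-01  a ← 72.518748 − (+6.649e-02/-8.261e-01) = 72.599240
iter 3: u=1.035672  f(a)=+1.182e-04  f'(a)=-8.231e-01  a ← 72.599240 − (+1.182e-04/-8.231e-01) = 72.599383
iter 4: u=1.035670  f(a)=+3.751e-10  f'(a)=-8.231e-01  a ← 72.599383 − (+3.751e-10/-8.231e-01) = 72.599383
iter 5: u=1.035670  f(a)=+0.000e+00  f'(a)=-8.231e-01  a ← 72.599383 − (+0.000e+00/-8.231e-01) = 72.599383
converged: |Δa| < 1e-12 after 5 iterations
sag = a·(cosh(S/(2a)) − 1) = 72.599383·(cosh(1.035670) − 1) = 42.542561
T_max/T_min = cosh(S/(2a)) = 1.585991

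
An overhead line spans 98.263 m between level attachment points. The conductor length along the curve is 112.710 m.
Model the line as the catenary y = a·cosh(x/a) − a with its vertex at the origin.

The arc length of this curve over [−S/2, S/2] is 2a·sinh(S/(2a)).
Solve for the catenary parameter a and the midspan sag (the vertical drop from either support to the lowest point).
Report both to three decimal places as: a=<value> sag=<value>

a=53.427 sag=24.228

seed: a₀ = √(S³/(24(L−S))) = √(98.263³/(24·14.447)) = 52.310705
iter 1: u=0.939225  f(a)=+6.508e-01  f'(a)=-6.026e-01  a ← 52.310705 − (+6.508e-01/-6.026e-01) = 53.390563
iter 2: u=0.920228  f(a)=+2.070e-02  f'(a)=-5.649e-01  a ← 53.390563 − (+2.070e-02/-5.649e-01) = 53.427204
iter 3: u=0.919597  f(a)=+2.246e-05  f'(a)=-5.636e-01  a ← 53.427204 − (+2.246e-05/-5.636e-01) = 53.427243
iter 4: u=0.919596  f(a)=+2.649e-11  f'(a)=-5.636e-01  a ← 53.427243 − (+2.649e-11/-5.636e-01) = 53.427243
converged: |Δa| < 1e-12 after 4 iterations
sag = a·(cosh(S/(2a)) − 1) = 53.427243·(cosh(0.919596) − 1) = 24.228126
T_max/T_min = cosh(S/(2a)) = 1.453479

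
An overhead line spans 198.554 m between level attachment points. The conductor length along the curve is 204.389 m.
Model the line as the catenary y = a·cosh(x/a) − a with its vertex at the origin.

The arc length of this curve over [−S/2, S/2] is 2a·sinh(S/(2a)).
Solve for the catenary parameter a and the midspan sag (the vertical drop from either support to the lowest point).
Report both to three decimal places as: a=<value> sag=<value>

seed: a₀ = √(S³/(24(L−S))) = √(198.554³/(24·5.835)) = 236.424190
iter 1: u=0.419911  f(a)=+5.166e-02  f'(a)=-5.024e-02  a ← 236.424190 − (+5.166e-02/-5.024e-02) = 237.452516
iter 2: u=0.418092  f(a)=+3.390e-04  f'(a)=-4.958e-02  a ← 237.452516 − (+3.390e-04/-4.958e-02) = 237.459353
iter 3: u=0.418080  f(a)=+1.481e-08  f'(a)=-4.957e-02  a ← 237.459353 − (+1.481e-08/-4.957e-02) = 237.459354
iter 4: u=0.418080  f(a)=+0.000e+00  f'(a)=-4.957e-02  a ← 237.459354 − (+0.000e+00/-4.957e-02) = 237.459354
converged: |Δa| < 1e-12 after 4 iterations
sag = a·(cosh(S/(2a)) − 1) = 237.459354·(cosh(0.418080) − 1) = 21.056914
T_max/T_min = cosh(S/(2a)) = 1.088676

a=237.459 sag=21.057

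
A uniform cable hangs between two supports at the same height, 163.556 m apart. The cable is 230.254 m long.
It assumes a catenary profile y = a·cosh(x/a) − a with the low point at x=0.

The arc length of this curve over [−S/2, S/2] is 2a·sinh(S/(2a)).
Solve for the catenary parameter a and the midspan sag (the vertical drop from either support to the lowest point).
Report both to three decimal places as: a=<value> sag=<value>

seed: a₀ = √(S³/(24(L−S))) = √(163.556³/(24·66.698)) = 52.280255
iter 1: u=1.564223  f(a)=+8.652e+00  f'(a)=-3.233e+00  a ← 52.280255 − (+8.652e+00/-3.233e+00) = 54.956342
iter 2: u=1.488054  f(a)=+7.087e-01  f'(a)=-2.723e+00  a ← 54.956342 − (+7.087e-01/-2.723e+00) = 55.216580
iter 3: u=1.481041  f(a)=+5.692e-03  f'(a)=-2.680e+00  a ← 55.216580 − (+5.692e-03/-2.680e+00) = 55.218704
iter 4: u=1.480984  f(a)=+3.738e-07  f'(a)=-2.679e+00  a ← 55.218704 − (+3.738e-07/-2.679e+00) = 55.218705
iter 5: u=1.480984  f(a)=+0.000e+00  f'(a)=-2.679e+00  a ← 55.218705 − (+0.000e+00/-2.679e+00) = 55.218705
converged: |Δa| < 1e-12 after 5 iterations
sag = a·(cosh(S/(2a)) − 1) = 55.218705·(cosh(1.480984) − 1) = 72.465795
T_max/T_min = cosh(S/(2a)) = 2.312341

a=55.219 sag=72.466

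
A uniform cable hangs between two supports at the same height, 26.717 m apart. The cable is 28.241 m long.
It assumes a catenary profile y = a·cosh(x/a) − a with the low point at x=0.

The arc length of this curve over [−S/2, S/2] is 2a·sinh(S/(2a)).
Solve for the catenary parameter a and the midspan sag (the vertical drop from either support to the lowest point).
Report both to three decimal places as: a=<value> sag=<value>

a=23.027 sag=3.985

seed: a₀ = √(S³/(24(L−S))) = √(26.717³/(24·1.524)) = 22.834075
iter 1: u=0.585025  f(a)=+2.629e-02  f'(a)=-1.381e-01  a ← 22.834075 − (+2.629e-02/-1.381e-01) = 23.024455
iter 2: u=0.580187  f(a)=+3.325e-04  f'(a)=-1.346e-01  a ← 23.024455 − (+3.325e-04/-1.346e-01) = 23.026925
iter 3: u=0.580125  f(a)=+5.466e-08  f'(a)=-1.346e-01  a ← 23.026925 − (+5.466e-08/-1.346e-01) = 23.026925
iter 4: u=0.580125  f(a)=+0.000e+00  f'(a)=-1.346e-01  a ← 23.026925 − (+0.000e+00/-1.346e-01) = 23.026925
converged: |Δa| < 1e-12 after 4 iterations
sag = a·(cosh(S/(2a)) − 1) = 23.026925·(cosh(0.580125) − 1) = 3.984698
T_max/T_min = cosh(S/(2a)) = 1.173045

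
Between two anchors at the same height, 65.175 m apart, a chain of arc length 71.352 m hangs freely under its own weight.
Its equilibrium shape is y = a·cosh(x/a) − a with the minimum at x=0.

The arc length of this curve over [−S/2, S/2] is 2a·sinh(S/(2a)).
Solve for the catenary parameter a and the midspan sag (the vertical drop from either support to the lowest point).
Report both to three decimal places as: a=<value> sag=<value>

a=43.816 sag=12.687

seed: a₀ = √(S³/(24(L−S))) = √(65.175³/(24·6.177)) = 43.214266
iter 1: u=0.754091  f(a)=+1.780e-01  f'(a)=-3.025e-01  a ← 43.214266 − (+1.780e-01/-3.025e-01) = 43.802842
iter 2: u=0.743959  f(a)=+3.702e-03  f'(a)=-2.900e-01  a ← 43.802842 − (+3.702e-03/-2.900e-01) = 43.815608
iter 3: u=0.743742  f(a)=+1.677e-06  f'(a)=-2.897e-01  a ← 43.815608 − (+1.677e-06/-2.897e-01) = 43.815614
iter 4: u=0.743742  f(a)=+3.553e-13  f'(a)=-2.897e-01  a ← 43.815614 − (+3.553e-13/-2.897e-01) = 43.815614
converged: |Δa| < 1e-12 after 4 iterations
sag = a·(cosh(S/(2a)) − 1) = 43.815614·(cosh(0.743742) − 1) = 12.687351
T_max/T_min = cosh(S/(2a)) = 1.289562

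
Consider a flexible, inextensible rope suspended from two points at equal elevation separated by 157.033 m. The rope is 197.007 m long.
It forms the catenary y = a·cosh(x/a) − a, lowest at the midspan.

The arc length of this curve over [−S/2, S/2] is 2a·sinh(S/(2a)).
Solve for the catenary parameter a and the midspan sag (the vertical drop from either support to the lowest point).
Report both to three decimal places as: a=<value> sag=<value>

a=65.828 sag=52.647

seed: a₀ = √(S³/(24(L−S))) = √(157.033³/(24·39.974)) = 63.531918
iter 1: u=1.235859  f(a)=+3.166e+00  f'(a)=-1.461e+00  a ← 63.531918 − (+3.166e+00/-1.461e+00) = 65.698444
iter 2: u=1.195104  f(a)=+1.692e-01  f'(a)=-1.309e+00  a ← 65.698444 − (+1.692e-01/-1.309e+00) = 65.827675
iter 3: u=1.192758  f(a)=+5.433e-04  f'(a)=-1.301e+00  a ← 65.827675 − (+5.433e-04/-1.301e+00) = 65.828093
iter 4: u=1.192751  f(a)=+5.642e-09  f'(a)=-1.301e+00  a ← 65.828093 − (+5.642e-09/-1.301e+00) = 65.828093
iter 5: u=1.192751  f(a)=-2.842e-14  f'(a)=-1.301e+00  a ← 65.828093 − (-2.842e-14/-1.301e+00) = 65.828093
converged: |Δa| < 1e-12 after 5 iterations
sag = a·(cosh(S/(2a)) − 1) = 65.828093·(cosh(1.192751) − 1) = 52.646703
T_max/T_min = cosh(S/(2a)) = 1.799760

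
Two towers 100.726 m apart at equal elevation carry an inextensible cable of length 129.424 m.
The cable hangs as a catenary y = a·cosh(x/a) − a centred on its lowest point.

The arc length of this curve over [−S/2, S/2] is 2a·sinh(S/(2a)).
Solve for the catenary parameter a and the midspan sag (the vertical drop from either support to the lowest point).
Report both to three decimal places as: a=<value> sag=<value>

seed: a₀ = √(S³/(24(L−S))) = √(100.726³/(24·28.698)) = 38.519527
iter 1: u=1.307467  f(a)=+2.555e+00  f'(a)=-1.761e+00  a ← 38.519527 − (+2.555e+00/-1.761e+00) = 39.970646
iter 2: u=1.260000  f(a)=+1.515e-01  f'(a)=-1.558e+00  a ← 39.970646 − (+1.515e-01/-1.558e+00) = 40.067898
iter 3: u=1.256941  f(a)=+6.067e-04  f'(a)=-1.545e+00  a ← 40.067898 − (+6.067e-04/-1.545e+00) = 40.068291
iter 4: u=1.256929  f(a)=+9.817e-09  f'(a)=-1.545e+00  a ← 40.068291 − (+9.817e-09/-1.545e+00) = 40.068291
iter 5: u=1.256929  f(a)=+0.000e+00  f'(a)=-1.545e+00  a ← 40.068291 − (+0.000e+00/-1.545e+00) = 40.068291
converged: |Δa| < 1e-12 after 5 iterations
sag = a·(cosh(S/(2a)) − 1) = 40.068291·(cosh(1.256929) − 1) = 36.044197
T_max/T_min = cosh(S/(2a)) = 1.899569

a=40.068 sag=36.044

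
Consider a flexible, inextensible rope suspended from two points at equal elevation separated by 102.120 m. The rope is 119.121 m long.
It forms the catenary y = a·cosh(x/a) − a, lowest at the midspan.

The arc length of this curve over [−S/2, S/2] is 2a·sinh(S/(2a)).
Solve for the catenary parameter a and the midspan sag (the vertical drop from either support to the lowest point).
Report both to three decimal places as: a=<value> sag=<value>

seed: a₀ = √(S³/(24(L−S))) = √(102.120³/(24·17.001)) = 51.088524
iter 1: u=0.999442  f(a)=+8.696e-01  f'(a)=-7.344e-01  a ← 51.088524 − (+8.696e-01/-7.344e-01) = 52.272513
iter 2: u=0.976804  f(a)=+3.115e-02  f'(a)=-6.827e-01  a ← 52.272513 − (+3.115e-02/-6.827e-01) = 52.318138
iter 3: u=0.975952  f(a)=+4.325e-05  f'(a)=-6.808e-01  a ← 52.318138 − (+4.325e-05/-6.808e-01) = 52.318202
iter 4: u=0.975951  f(a)=+8.365e-11  f'(a)=-6.808e-01  a ← 52.318202 − (+8.365e-11/-6.808e-01) = 52.318202
iter 5: u=0.975951  f(a)=+1.421e-14  f'(a)=-6.808e-01  a ← 52.318202 − (+1.421e-14/-6.808e-01) = 52.318202
converged: |Δa| < 1e-12 after 5 iterations
sag = a·(cosh(S/(2a)) − 1) = 52.318202·(cosh(0.975951) − 1) = 26.957566
T_max/T_min = cosh(S/(2a)) = 1.515262

a=52.318 sag=26.958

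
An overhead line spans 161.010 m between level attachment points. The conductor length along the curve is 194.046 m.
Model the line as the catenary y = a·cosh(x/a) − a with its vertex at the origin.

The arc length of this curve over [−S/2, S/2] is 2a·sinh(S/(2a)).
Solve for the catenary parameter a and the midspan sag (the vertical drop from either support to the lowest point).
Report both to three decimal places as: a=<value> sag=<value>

seed: a₀ = √(S³/(24(L−S))) = √(161.010³/(24·33.036)) = 72.557102
iter 1: u=1.109540  f(a)=+2.094e+00  f'(a)=-1.028e+00  a ← 72.557102 − (+2.094e+00/-1.028e+00) = 74.594654
iter 2: u=1.079233  f(a)=+9.145e-02  f'(a)=-9.398e-01  a ← 74.594654 − (+9.145e-02/-9.398e-01) = 74.691966
iter 3: u=1.077827  f(a)=+1.920e-04  f'(a)=-9.358e-01  a ← 74.691966 − (+1.920e-04/-9.358e-01) = 74.692171
iter 4: u=1.077824  f(a)=+8.508e-10  f'(a)=-9.358e-01  a ← 74.692171 − (+8.508e-10/-9.358e-01) = 74.692171
iter 5: u=1.077824  f(a)=+0.000e+00  f'(a)=-9.358e-01  a ← 74.692171 − (+0.000e+00/-9.358e-01) = 74.692171
converged: |Δa| < 1e-12 after 5 iterations
sag = a·(cosh(S/(2a)) − 1) = 74.692171·(cosh(1.077824) − 1) = 47.751216
T_max/T_min = cosh(S/(2a)) = 1.639307

a=74.692 sag=47.751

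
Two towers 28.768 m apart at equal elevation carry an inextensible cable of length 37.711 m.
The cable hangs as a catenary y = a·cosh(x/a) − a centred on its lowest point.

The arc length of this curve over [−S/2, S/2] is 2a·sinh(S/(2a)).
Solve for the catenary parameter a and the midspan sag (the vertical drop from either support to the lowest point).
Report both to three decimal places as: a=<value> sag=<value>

seed: a₀ = √(S³/(24(L−S))) = √(28.768³/(24·8.943)) = 10.532156
iter 1: u=1.365722  f(a)=+8.720e-01  f'(a)=-2.037e+00  a ← 10.532156 − (+8.720e-01/-2.037e+00) = 10.960291
iter 2: u=1.312374  f(a)=+5.599e-02  f'(a)=-1.783e+00  a ← 10.960291 − (+5.599e-02/-1.783e+00) = 10.991696
iter 3: u=1.308624  f(a)=+2.659e-04  f'(a)=-1.766e+00  a ← 10.991696 − (+2.659e-04/-1.766e+00) = 10.991847
iter 4: u=1.308606  f(a)=+6.058e-09  f'(a)=-1.766e+00  a ← 10.991847 − (+6.058e-09/-1.766e+00) = 10.991847
iter 5: u=1.308606  f(a)=+7.105e-15  f'(a)=-1.766e+00  a ← 10.991847 − (+7.105e-15/-1.766e+00) = 10.991847
converged: |Δa| < 1e-12 after 5 iterations
sag = a·(cosh(S/(2a)) − 1) = 10.991847·(cosh(1.308606) − 1) = 10.833610
T_max/T_min = cosh(S/(2a)) = 1.985604

a=10.992 sag=10.834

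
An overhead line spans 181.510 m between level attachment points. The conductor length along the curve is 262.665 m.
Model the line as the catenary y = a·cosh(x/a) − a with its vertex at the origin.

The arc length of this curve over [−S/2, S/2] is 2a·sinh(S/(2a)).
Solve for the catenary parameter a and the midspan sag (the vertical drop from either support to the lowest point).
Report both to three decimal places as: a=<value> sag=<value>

a=58.800 sag=85.095

seed: a₀ = √(S³/(24(L−S))) = √(181.510³/(24·81.155)) = 55.409926
iter 1: u=1.637883  f(a)=+1.161e+01  f'(a)=-3.794e+00  a ← 55.409926 − (+1.161e+01/-3.794e+00) = 58.469158
iter 2: u=1.552186  f(a)=+1.031e+00  f'(a)=-3.148e+00  a ← 58.469158 − (+1.031e+00/-3.148e+00) = 58.796572
iter 3: u=1.543542  f(a)=+9.874e-03  f'(a)=-3.088e+00  a ← 58.796572 − (+9.874e-03/-3.088e+00) = 58.799770
iter 4: u=1.543458  f(a)=+9.256e-07  f'(a)=-3.087e+00  a ← 58.799770 − (+9.256e-07/-3.087e+00) = 58.799771
iter 5: u=1.543458  f(a)=+0.000e+00  f'(a)=-3.087e+00  a ← 58.799771 − (+0.000e+00/-3.087e+00) = 58.799771
converged: |Δa| < 1e-12 after 5 iterations
sag = a·(cosh(S/(2a)) − 1) = 58.799771·(cosh(1.543458) − 1) = 85.094769
T_max/T_min = cosh(S/(2a)) = 2.447196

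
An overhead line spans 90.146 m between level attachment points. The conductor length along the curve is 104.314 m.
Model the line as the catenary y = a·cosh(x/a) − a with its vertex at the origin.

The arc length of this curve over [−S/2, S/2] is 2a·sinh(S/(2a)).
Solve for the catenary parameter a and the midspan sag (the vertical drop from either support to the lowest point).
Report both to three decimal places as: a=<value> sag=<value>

a=47.472 sag=23.054

seed: a₀ = √(S³/(24(L−S))) = √(90.146³/(24·14.168)) = 46.415154
iter 1: u=0.971084  f(a)=+6.832e-01  f'(a)=-6.700e-01  a ← 46.415154 − (+6.832e-01/-6.700e-01) = 47.434836
iter 2: u=0.950209  f(a)=+2.316e-02  f'(a)=-6.253e-01  a ← 47.434836 − (+2.316e-02/-6.253e-01) = 47.471880
iter 3: u=0.949467  f(a)=+2.869e-05  f'(a)=-6.237e-01  a ← 47.471880 − (+2.869e-05/-6.237e-01) = 47.471926
iter 4: u=0.949466  f(a)=+4.418e-11  f'(a)=-6.237e-01  a ← 47.471926 − (+4.418e-11/-6.237e-01) = 47.471926
iter 5: u=0.949466  f(a)=+1.421e-14  f'(a)=-6.237e-01  a ← 47.471926 − (+1.421e-14/-6.237e-01) = 47.471926
converged: |Δa| < 1e-12 after 5 iterations
sag = a·(cosh(S/(2a)) − 1) = 47.471926·(cosh(0.949466) − 1) = 23.054214
T_max/T_min = cosh(S/(2a)) = 1.485639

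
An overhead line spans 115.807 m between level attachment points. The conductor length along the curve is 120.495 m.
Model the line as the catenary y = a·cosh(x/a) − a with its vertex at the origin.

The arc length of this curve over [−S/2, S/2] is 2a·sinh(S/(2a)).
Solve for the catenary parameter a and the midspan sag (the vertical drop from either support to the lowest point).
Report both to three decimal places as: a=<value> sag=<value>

seed: a₀ = √(S³/(24(L−S))) = √(115.807³/(24·4.688)) = 117.490512
iter 1: u=0.492836  f(a)=+5.726e-02  f'(a)=-8.176e-02  a ← 117.490512 − (+5.726e-02/-8.176e-02) = 118.190914
iter 2: u=0.489915  f(a)=+5.161e-04  f'(a)=-8.029e-02  a ← 118.190914 − (+5.161e-04/-8.029e-02) = 118.197342
iter 3: u=0.489888  f(a)=+4.277e-08  f'(a)=-8.028e-02  a ← 118.197342 − (+4.277e-08/-8.028e-02) = 118.197342
iter 4: u=0.489888  f(a)=+1.421e-14  f'(a)=-8.028e-02  a ← 118.197342 − (+1.421e-14/-8.028e-02) = 118.197342
converged: |Δa| < 1e-12 after 4 iterations
sag = a·(cosh(S/(2a)) − 1) = 118.197342·(cosh(0.489888) − 1) = 14.469055
T_max/T_min = cosh(S/(2a)) = 1.122414

a=118.197 sag=14.469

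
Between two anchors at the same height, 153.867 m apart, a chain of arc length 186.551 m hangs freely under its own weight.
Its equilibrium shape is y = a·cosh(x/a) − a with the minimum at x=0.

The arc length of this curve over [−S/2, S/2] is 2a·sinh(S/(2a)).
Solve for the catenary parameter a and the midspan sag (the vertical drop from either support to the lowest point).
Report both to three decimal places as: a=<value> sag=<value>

seed: a₀ = √(S³/(24(L−S))) = √(153.867³/(24·32.684)) = 68.146728
iter 1: u=1.128939  f(a)=+2.147e+00  f'(a)=-1.087e+00  a ← 68.146728 − (+2.147e+00/-1.087e+00) = 70.121687
iter 2: u=1.097143  f(a)=+9.688e-02  f'(a)=-9.911e-01  a ← 70.121687 − (+9.688e-02/-9.911e-01) = 70.219436
iter 3: u=1.095615  f(a)=+2.178e-04  f'(a)=-9.866e-01  a ← 70.219436 − (+2.178e-04/-9.866e-01) = 70.219657
iter 4: u=1.095612  f(a)=+1.107e-09  f'(a)=-9.866e-01  a ← 70.219657 − (+1.107e-09/-9.866e-01) = 70.219657
iter 5: u=1.095612  f(a)=+0.000e+00  f'(a)=-9.866e-01  a ← 70.219657 − (+0.000e+00/-9.866e-01) = 70.219657
converged: |Δa| < 1e-12 after 5 iterations
sag = a·(cosh(S/(2a)) − 1) = 70.219657·(cosh(1.095612) − 1) = 46.532727
T_max/T_min = cosh(S/(2a)) = 1.662674

a=70.220 sag=46.533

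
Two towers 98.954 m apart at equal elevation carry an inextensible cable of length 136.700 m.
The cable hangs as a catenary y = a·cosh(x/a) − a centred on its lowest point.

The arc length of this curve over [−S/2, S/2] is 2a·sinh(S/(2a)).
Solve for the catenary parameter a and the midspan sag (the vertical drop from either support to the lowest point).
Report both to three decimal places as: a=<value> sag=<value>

a=34.433 sag=42.101

seed: a₀ = √(S³/(24(L−S))) = √(98.954³/(24·37.746)) = 32.704608
iter 1: u=1.512845  f(a)=+4.562e+00  f'(a)=-2.882e+00  a ← 32.704608 − (+4.562e+00/-2.882e+00) = 34.287890
iter 2: u=1.442988  f(a)=+3.522e-01  f'(a)=-2.452e+00  a ← 34.287890 − (+3.522e-01/-2.452e+00) = 34.431522
iter 3: u=1.436968  f(a)=+2.488e-03  f'(a)=-2.418e+00  a ← 34.431522 − (+2.488e-03/-2.418e+00) = 34.432551
iter 4: u=1.436925  f(a)=+1.260e-07  f'(a)=-2.418e+00  a ← 34.432551 − (+1.260e-07/-2.418e+00) = 34.432551
iter 5: u=1.436925  f(a)=+0.000e+00  f'(a)=-2.418e+00  a ← 34.432551 − (+0.000e+00/-2.418e+00) = 34.432551
converged: |Δa| < 1e-12 after 5 iterations
sag = a·(cosh(S/(2a)) − 1) = 34.432551·(cosh(1.436925) − 1) = 42.100599
T_max/T_min = cosh(S/(2a)) = 2.222698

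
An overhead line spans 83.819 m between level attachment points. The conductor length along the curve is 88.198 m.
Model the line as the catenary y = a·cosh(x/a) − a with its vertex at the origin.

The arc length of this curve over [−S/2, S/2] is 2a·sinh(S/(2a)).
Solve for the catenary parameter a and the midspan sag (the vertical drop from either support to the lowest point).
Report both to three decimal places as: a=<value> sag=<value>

a=75.435 sag=11.944

seed: a₀ = √(S³/(24(L−S))) = √(83.819³/(24·4.379)) = 74.854966
iter 1: u=0.559876  f(a)=+6.915e-02  f'(a)=-1.207e-01  a ← 74.854966 − (+6.915e-02/-1.207e-01) = 75.427808
iter 2: u=0.555624  f(a)=+8.018e-04  f'(a)=-1.179e-01  a ← 75.427808 − (+8.018e-04/-1.179e-01) = 75.434607
iter 3: u=0.555574  f(a)=+1.106e-07  f'(a)=-1.179e-01  a ← 75.434607 − (+1.106e-07/-1.179e-01) = 75.434608
iter 4: u=0.555574  f(a)=+1.421e-14  f'(a)=-1.179e-01  a ← 75.434608 − (+1.421e-14/-1.179e-01) = 75.434608
converged: |Δa| < 1e-12 after 4 iterations
sag = a·(cosh(S/(2a)) − 1) = 75.434608·(cosh(0.555574) − 1) = 11.944462
T_max/T_min = cosh(S/(2a)) = 1.158342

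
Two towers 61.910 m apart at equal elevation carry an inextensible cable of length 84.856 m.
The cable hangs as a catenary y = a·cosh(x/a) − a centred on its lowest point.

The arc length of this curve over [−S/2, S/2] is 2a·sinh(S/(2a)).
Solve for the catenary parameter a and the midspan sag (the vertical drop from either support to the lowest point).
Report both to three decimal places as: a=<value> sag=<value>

a=21.826 sag=25.887

seed: a₀ = √(S³/(24(L−S))) = √(61.910³/(24·22.946)) = 20.757837
iter 1: u=1.491244  f(a)=+2.691e+00  f'(a)=-2.743e+00  a ← 20.757837 − (+2.691e+00/-2.743e+00) = 21.738718
iter 2: u=1.423957  f(a)=+2.025e-01  f'(a)=-2.345e+00  a ← 21.738718 − (+2.025e-01/-2.345e+00) = 21.825079
iter 3: u=1.418322  f(a)=+1.353e-03  f'(a)=-2.313e+00  a ← 21.825079 − (+1.353e-03/-2.313e+00) = 21.825664
iter 4: u=1.418284  f(a)=+6.127e-08  f'(a)=-2.313e+00  a ← 21.825664 − (+6.127e-08/-2.313e+00) = 21.825664
iter 5: u=1.418284  f(a)=-1.421e-14  f'(a)=-2.313e+00  a ← 21.825664 − (-1.421e-14/-2.313e+00) = 21.825664
converged: |Δa| < 1e-12 after 5 iterations
sag = a·(cosh(S/(2a)) − 1) = 21.825664·(cosh(1.418284) − 1) = 25.886963
T_max/T_min = cosh(S/(2a)) = 2.186079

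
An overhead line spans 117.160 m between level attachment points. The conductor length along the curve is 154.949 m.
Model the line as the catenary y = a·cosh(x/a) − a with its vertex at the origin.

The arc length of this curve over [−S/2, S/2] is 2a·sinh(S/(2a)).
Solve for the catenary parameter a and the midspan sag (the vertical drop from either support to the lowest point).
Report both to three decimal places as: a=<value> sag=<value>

a=44.012 sag=45.091

seed: a₀ = √(S³/(24(L−S))) = √(117.160³/(24·37.789)) = 42.109562
iter 1: u=1.391133  f(a)=+3.830e+00  f'(a)=-2.167e+00  a ← 42.109562 − (+3.830e+00/-2.167e+00) = 43.876808
iter 2: u=1.335102  f(a)=+2.543e-01  f'(a)=-1.888e+00  a ← 43.876808 − (+2.543e-01/-1.888e+00) = 44.011493
iter 3: u=1.331016  f(a)=+1.297e-03  f'(a)=-1.869e+00  a ← 44.011493 − (+1.297e-03/-1.869e+00) = 44.012188
iter 4: u=1.330995  f(a)=+3.415e-08  f'(a)=-1.869e+00  a ← 44.012188 − (+3.415e-08/-1.869e+00) = 44.012188
iter 5: u=1.330995  f(a)=-2.842e-14  f'(a)=-1.869e+00  a ← 44.012188 − (-2.842e-14/-1.869e+00) = 44.012188
converged: |Δa| < 1e-12 after 5 iterations
sag = a·(cosh(S/(2a)) − 1) = 44.012188·(cosh(1.330995) − 1) = 45.090959
T_max/T_min = cosh(S/(2a)) = 2.024511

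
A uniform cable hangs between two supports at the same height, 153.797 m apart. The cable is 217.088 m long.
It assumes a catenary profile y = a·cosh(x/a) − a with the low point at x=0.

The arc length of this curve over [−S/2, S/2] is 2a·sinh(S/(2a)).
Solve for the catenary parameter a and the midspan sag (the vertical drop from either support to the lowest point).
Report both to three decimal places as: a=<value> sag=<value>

seed: a₀ = √(S³/(24(L−S))) = √(153.797³/(24·63.291)) = 48.937885
iter 1: u=1.571349  f(a)=+8.289e+00  f'(a)=-3.284e+00  a ← 48.937885 − (+8.289e+00/-3.284e+00) = 51.461830
iter 2: u=1.494282  f(a)=+6.844e-01  f'(a)=-2.762e+00  a ← 51.461830 − (+6.844e-01/-2.762e+00) = 51.709606
iter 3: u=1.487122  f(a)=+5.594e-03  f'(a)=-2.717e+00  a ← 51.709606 − (+5.594e-03/-2.717e+00) = 51.711665
iter 4: u=1.487063  f(a)=+3.805e-07  f'(a)=-2.717e+00  a ← 51.711665 − (+3.805e-07/-2.717e+00) = 51.711665
iter 5: u=1.487063  f(a)=+0.000e+00  f'(a)=-2.717e+00  a ← 51.711665 − (+0.000e+00/-2.717e+00) = 51.711665
converged: |Δa| < 1e-12 after 5 iterations
sag = a·(cosh(S/(2a)) − 1) = 51.711665·(cosh(1.487063) − 1) = 68.521010
T_max/T_min = cosh(S/(2a)) = 2.325059

a=51.712 sag=68.521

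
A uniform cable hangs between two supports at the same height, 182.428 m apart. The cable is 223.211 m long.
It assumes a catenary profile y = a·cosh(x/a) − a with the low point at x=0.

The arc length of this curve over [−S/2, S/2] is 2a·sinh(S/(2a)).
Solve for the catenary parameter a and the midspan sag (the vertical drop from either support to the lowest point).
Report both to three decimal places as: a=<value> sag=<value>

a=81.273 sag=56.789

seed: a₀ = √(S³/(24(L−S))) = √(182.428³/(24·40.783)) = 78.757521
iter 1: u=1.158162  f(a)=+2.824e+00  f'(a)=-1.181e+00  a ← 78.757521 − (+2.824e+00/-1.181e+00) = 81.148071
iter 2: u=1.124044  f(a)=+1.337e-01  f'(a)=-1.072e+00  a ← 81.148071 − (+1.337e-01/-1.072e+00) = 81.272784
iter 3: u=1.122319  f(a)=+3.325e-04  f'(a)=-1.067e+00  a ← 81.272784 − (+3.325e-04/-1.067e+00) = 81.273096
iter 4: u=1.122315  f(a)=+2.068e-09  f'(a)=-1.067e+00  a ← 81.273096 − (+2.068e-09/-1.067e+00) = 81.273096
iter 5: u=1.122315  f(a)=+2.842e-14  f'(a)=-1.067e+00  a ← 81.273096 − (+2.842e-14/-1.067e+00) = 81.273096
converged: |Δa| < 1e-12 after 5 iterations
sag = a·(cosh(S/(2a)) − 1) = 81.273096·(cosh(1.122315) − 1) = 56.788860
T_max/T_min = cosh(S/(2a)) = 1.698741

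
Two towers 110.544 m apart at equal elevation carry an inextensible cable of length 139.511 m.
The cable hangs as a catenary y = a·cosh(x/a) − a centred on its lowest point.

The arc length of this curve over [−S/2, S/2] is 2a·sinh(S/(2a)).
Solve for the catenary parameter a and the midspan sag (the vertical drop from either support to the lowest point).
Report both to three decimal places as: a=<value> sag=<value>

a=45.718 sag=37.684

seed: a₀ = √(S³/(24(L−S))) = √(110.544³/(24·28.967)) = 44.080385
iter 1: u=1.253891  f(a)=+2.364e+00  f'(a)=-1.533e+00  a ← 44.080385 − (+2.364e+00/-1.533e+00) = 45.622785
iter 2: u=1.211500  f(a)=+1.298e-01  f'(a)=-1.369e+00  a ← 45.622785 − (+1.298e-01/-1.369e+00) = 45.717584
iter 3: u=1.208988  f(a)=+4.411e-04  f'(a)=-1.360e+00  a ← 45.717584 − (+4.411e-04/-1.360e+00) = 45.717908
iter 4: u=1.208979  f(a)=+5.135e-09  f'(a)=-1.359e+00  a ← 45.717908 − (+5.135e-09/-1.359e+00) = 45.717908
iter 5: u=1.208979  f(a)=+0.000e+00  f'(a)=-1.359e+00  a ← 45.717908 − (+0.000e+00/-1.359e+00) = 45.717908
converged: |Δa| < 1e-12 after 5 iterations
sag = a·(cosh(S/(2a)) − 1) = 45.717908·(cosh(1.208979) − 1) = 37.684471
T_max/T_min = cosh(S/(2a)) = 1.824282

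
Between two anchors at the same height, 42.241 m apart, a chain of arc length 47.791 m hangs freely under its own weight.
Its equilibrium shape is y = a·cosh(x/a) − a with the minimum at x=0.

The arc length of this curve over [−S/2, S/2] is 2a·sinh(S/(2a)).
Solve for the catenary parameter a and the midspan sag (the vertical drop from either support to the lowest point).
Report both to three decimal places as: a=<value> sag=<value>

seed: a₀ = √(S³/(24(L−S))) = √(42.241³/(24·5.550)) = 23.787520
iter 1: u=0.887882  f(a)=+2.229e-01  f'(a)=-5.045e-01  a ← 23.787520 − (+2.229e-01/-5.045e-01) = 24.229400
iter 2: u=0.871689  f(a)=+6.363e-03  f'(a)=-4.760e-01  a ← 24.229400 − (+6.363e-03/-4.760e-01) = 24.242766
iter 3: u=0.871208  f(a)=+5.522e-06  f'(a)=-4.752e-01  a ← 24.242766 − (+5.522e-06/-4.752e-01) = 24.242778
iter 4: u=0.871208  f(a)=+4.178e-12  f'(a)=-4.752e-01  a ← 24.242778 − (+4.178e-12/-4.752e-01) = 24.242778
converged: |Δa| < 1e-12 after 4 iterations
sag = a·(cosh(S/(2a)) − 1) = 24.242778·(cosh(0.871208) − 1) = 9.797011
T_max/T_min = cosh(S/(2a)) = 1.404121

a=24.243 sag=9.797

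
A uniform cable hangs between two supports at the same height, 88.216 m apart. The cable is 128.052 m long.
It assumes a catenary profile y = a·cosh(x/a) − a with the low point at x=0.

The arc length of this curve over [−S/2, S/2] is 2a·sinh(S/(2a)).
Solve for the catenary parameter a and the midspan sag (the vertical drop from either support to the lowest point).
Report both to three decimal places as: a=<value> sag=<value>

a=28.451 sag=41.612

seed: a₀ = √(S³/(24(L−S))) = √(88.216³/(24·39.836)) = 26.796468
iter 1: u=1.646038  f(a)=+5.758e+00  f'(a)=-3.861e+00  a ← 26.796468 − (+5.758e+00/-3.861e+00) = 28.287933
iter 2: u=1.559251  f(a)=+5.157e-01  f'(a)=-3.198e+00  a ← 28.287933 − (+5.157e-01/-3.198e+00) = 28.449217
iter 3: u=1.550412  f(a)=+5.036e-03  f'(a)=-3.135e+00  a ← 28.449217 − (+5.036e-03/-3.135e+00) = 28.450823
iter 4: u=1.550324  f(a)=+4.905e-07  f'(a)=-3.135e+00  a ← 28.450823 − (+4.905e-07/-3.135e+00) = 28.450823
iter 5: u=1.550324  f(a)=+0.000e+00  f'(a)=-3.135e+00  a ← 28.450823 − (+0.000e+00/-3.135e+00) = 28.450823
converged: |Δa| < 1e-12 after 5 iterations
sag = a·(cosh(S/(2a)) − 1) = 28.450823·(cosh(1.550324) − 1) = 41.611849
T_max/T_min = cosh(S/(2a)) = 2.462589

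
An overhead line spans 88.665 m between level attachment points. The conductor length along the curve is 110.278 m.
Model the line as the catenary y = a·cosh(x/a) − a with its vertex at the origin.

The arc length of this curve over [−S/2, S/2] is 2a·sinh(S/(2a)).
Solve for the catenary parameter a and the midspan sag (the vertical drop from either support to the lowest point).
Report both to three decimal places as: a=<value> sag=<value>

a=37.929 sag=28.996

seed: a₀ = √(S³/(24(L−S))) = √(88.665³/(24·21.613)) = 36.657697
iter 1: u=1.209364  f(a)=+1.637e+00  f'(a)=-1.361e+00  a ← 36.657697 − (+1.637e+00/-1.361e+00) = 37.860350
iter 2: u=1.170948  f(a)=+8.400e-02  f'(a)=-1.224e+00  a ← 37.860350 − (+8.400e-02/-1.224e+00) = 37.928948
iter 3: u=1.168830  f(a)=+2.477e-04  f'(a)=-1.217e+00  a ← 37.928948 − (+2.477e-04/-1.217e+00) = 37.929151
iter 4: u=1.168824  f(a)=+2.169e-09  f'(a)=-1.217e+00  a ← 37.929151 − (+2.169e-09/-1.217e+00) = 37.929151
iter 5: u=1.168824  f(a)=+0.000e+00  f'(a)=-1.217e+00  a ← 37.929151 − (+0.000e+00/-1.217e+00) = 37.929151
converged: |Δa| < 1e-12 after 5 iterations
sag = a·(cosh(S/(2a)) − 1) = 37.929151·(cosh(1.168824) − 1) = 28.995656
T_max/T_min = cosh(S/(2a)) = 1.764469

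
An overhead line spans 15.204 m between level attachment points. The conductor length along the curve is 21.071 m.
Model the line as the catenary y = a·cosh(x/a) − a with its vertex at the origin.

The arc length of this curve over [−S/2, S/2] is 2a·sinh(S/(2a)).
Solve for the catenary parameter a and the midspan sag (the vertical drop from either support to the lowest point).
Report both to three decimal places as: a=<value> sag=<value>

seed: a₀ = √(S³/(24(L−S))) = √(15.204³/(24·5.867)) = 4.996008
iter 1: u=1.521615  f(a)=+7.179e-01  f'(a)=-2.939e+00  a ← 4.996008 − (+7.179e-01/-2.939e+00) = 5.240230
iter 2: u=1.450700  f(a)=+5.600e-02  f'(a)=-2.497e+00  a ← 5.240230 − (+5.600e-02/-2.497e+00) = 5.262653
iter 3: u=1.444519  f(a)=+4.044e-04  f'(a)=-2.461e+00  a ← 5.262653 − (+4.044e-04/-2.461e+00) = 5.262817
iter 4: u=1.444473  f(a)=+2.143e-08  f'(a)=-2.461e+00  a ← 5.262817 − (+2.143e-08/-2.461e+00) = 5.262817
iter 5: u=1.444473  f(a)=-3.553e-15  f'(a)=-2.461e+00  a ← 5.262817 − (-3.553e-15/-2.461e+00) = 5.262817
converged: |Δa| < 1e-12 after 5 iterations
sag = a·(cosh(S/(2a)) − 1) = 5.262817·(cosh(1.444473) − 1) = 6.514025
T_max/T_min = cosh(S/(2a)) = 2.237745

a=5.263 sag=6.514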